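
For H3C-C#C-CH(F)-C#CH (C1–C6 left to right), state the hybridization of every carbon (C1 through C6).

C1 — 4 σ bonds. Steric number 4, so sp3.
C2 is sp: 2 σ bonds, plus two π bonds, 2 electron-density regions.
C3 — 2 σ bonds, plus two π bonds. Steric number 2, so sp.
C4: 4 σ bonds; 4 regions of electron density → sp3.
C5: 2 σ bonds, plus two π bonds; 2 regions of electron density → sp.
C6 carries 2 σ bonds, plus two π bonds, giving a steric number of 2, so it is sp.

C1 sp3, C2 sp, C3 sp, C4 sp3, C5 sp, C6 sp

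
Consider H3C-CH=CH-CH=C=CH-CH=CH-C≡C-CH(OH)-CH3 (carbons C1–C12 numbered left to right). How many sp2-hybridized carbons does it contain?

6

C1: sp3
C2: sp2 ✓
C3: sp2 ✓
C4: sp2 ✓
C5: sp
C6: sp2 ✓
C7: sp2 ✓
C8: sp2 ✓
C9: sp
C10: sp
C11: sp3
C12: sp3
C2, C3, C4, C6, C7, C8 → 6 sp2 carbons.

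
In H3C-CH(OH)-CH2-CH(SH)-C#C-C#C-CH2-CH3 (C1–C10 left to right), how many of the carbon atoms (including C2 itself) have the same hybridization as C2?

C2 is sp3 (only σ bonds).
C1: sp3 ✓
C2: sp3 ✓
C3: sp3 ✓
C4: sp3 ✓
C5: sp
C6: sp
C7: sp
C8: sp
C9: sp3 ✓
C10: sp3 ✓
6 carbons are sp3.

6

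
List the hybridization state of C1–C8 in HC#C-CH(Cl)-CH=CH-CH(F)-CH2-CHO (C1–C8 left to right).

C1 (2 σ bonds, plus two π bonds) has steric number 2: sp.
C2 carries 2 σ bonds, plus two π bonds, giving a steric number of 2, so it is sp.
C3: 4 σ bonds; 4 regions of electron density → sp3.
C4: 3 σ bonds, plus one π bond; 3 regions of electron density → sp2.
C5 — 3 σ bonds, plus one π bond. Steric number 3, so sp2.
C6 — 4 σ bonds. Steric number 4, so sp3.
C7 has 4 σ bonds: steric number 4 → sp3.
C8 carries 3 σ bonds, plus one π bond, giving a steric number of 3, so it is sp2.

C1 sp, C2 sp, C3 sp3, C4 sp2, C5 sp2, C6 sp3, C7 sp3, C8 sp2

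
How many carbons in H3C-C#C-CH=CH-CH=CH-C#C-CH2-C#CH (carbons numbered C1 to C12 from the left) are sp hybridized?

C1: sp3
C2: sp ✓
C3: sp ✓
C4: sp2
C5: sp2
C6: sp2
C7: sp2
C8: sp ✓
C9: sp ✓
C10: sp3
C11: sp ✓
C12: sp ✓
C2, C3, C8, C9, C11, C12 → 6 sp carbons.

6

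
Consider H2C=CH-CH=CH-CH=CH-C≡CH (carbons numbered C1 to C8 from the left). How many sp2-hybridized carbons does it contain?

6

C1: sp2 ✓
C2: sp2 ✓
C3: sp2 ✓
C4: sp2 ✓
C5: sp2 ✓
C6: sp2 ✓
C7: sp
C8: sp
C1, C2, C3, C4, C5, C6 → 6 sp2 carbons.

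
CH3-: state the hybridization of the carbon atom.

Three σ bonds + one lone pair = steric number 4 → sp3, pyramidal.

sp3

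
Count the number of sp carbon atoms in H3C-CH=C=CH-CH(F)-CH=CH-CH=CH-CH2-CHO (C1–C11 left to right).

C1: sp3
C2: sp2
C3: sp ✓
C4: sp2
C5: sp3
C6: sp2
C7: sp2
C8: sp2
C9: sp2
C10: sp3
C11: sp2
C3 → 1 sp carbon.

1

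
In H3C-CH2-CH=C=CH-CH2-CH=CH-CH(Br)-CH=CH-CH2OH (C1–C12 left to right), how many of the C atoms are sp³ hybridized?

5

C1: sp3 ✓
C2: sp3 ✓
C3: sp2
C4: sp
C5: sp2
C6: sp3 ✓
C7: sp2
C8: sp2
C9: sp3 ✓
C10: sp2
C11: sp2
C12: sp3 ✓
C1, C2, C6, C9, C12 → 5 sp3 carbons.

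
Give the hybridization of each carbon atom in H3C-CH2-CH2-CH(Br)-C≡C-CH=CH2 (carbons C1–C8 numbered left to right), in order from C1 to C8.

C1 — 4 σ bonds. Steric number 4, so sp3.
C2: 4 σ bonds — 4 electron domains, sp3.
C3 carries 4 σ bonds, giving a steric number of 4, so it is sp3.
C4 is sp3: 4 σ bonds, 4 electron-density regions.
C5 carries 2 σ bonds, plus two π bonds, giving a steric number of 2, so it is sp.
C6 is sp: 2 σ bonds, plus two π bonds, 2 electron-density regions.
C7 carries 3 σ bonds, plus one π bond, giving a steric number of 3, so it is sp2.
C8 carries 3 σ bonds, plus one π bond, giving a steric number of 3, so it is sp2.

C1 sp3, C2 sp3, C3 sp3, C4 sp3, C5 sp, C6 sp, C7 sp2, C8 sp2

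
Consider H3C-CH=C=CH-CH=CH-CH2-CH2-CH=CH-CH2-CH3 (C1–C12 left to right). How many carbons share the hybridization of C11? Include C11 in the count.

5

C11 is sp3 (only σ bonds).
C1: sp3 ✓
C2: sp2
C3: sp
C4: sp2
C5: sp2
C6: sp2
C7: sp3 ✓
C8: sp3 ✓
C9: sp2
C10: sp2
C11: sp3 ✓
C12: sp3 ✓
5 carbons are sp3.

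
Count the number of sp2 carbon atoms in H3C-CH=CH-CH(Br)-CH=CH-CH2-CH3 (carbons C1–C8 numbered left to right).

C1: sp3
C2: sp2 ✓
C3: sp2 ✓
C4: sp3
C5: sp2 ✓
C6: sp2 ✓
C7: sp3
C8: sp3
C2, C3, C5, C6 → 4 sp2 carbons.

4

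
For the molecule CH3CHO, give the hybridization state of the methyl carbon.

sp^3

The methyl carbon carries 4 σ bonds, giving a steric number of 4, so it is sp3.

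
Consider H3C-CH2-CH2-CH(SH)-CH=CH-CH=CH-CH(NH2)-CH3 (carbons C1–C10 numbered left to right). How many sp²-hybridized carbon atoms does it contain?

C1: sp3
C2: sp3
C3: sp3
C4: sp3
C5: sp2 ✓
C6: sp2 ✓
C7: sp2 ✓
C8: sp2 ✓
C9: sp3
C10: sp3
C5, C6, C7, C8 → 4 sp2 carbons.

4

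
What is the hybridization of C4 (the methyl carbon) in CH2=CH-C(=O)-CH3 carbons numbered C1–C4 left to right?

C4 (the methyl carbon) is sp3: 4 σ bonds, 4 electron-density regions.

sp³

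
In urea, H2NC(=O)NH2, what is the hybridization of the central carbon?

The central carbon is sp2: 3 σ bonds, plus one π bond, 3 electron-density regions.

sp2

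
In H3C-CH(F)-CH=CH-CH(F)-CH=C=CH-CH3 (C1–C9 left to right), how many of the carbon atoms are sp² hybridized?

4

C1: sp3
C2: sp3
C3: sp2 ✓
C4: sp2 ✓
C5: sp3
C6: sp2 ✓
C7: sp
C8: sp2 ✓
C9: sp3
C3, C4, C6, C8 → 4 sp2 carbons.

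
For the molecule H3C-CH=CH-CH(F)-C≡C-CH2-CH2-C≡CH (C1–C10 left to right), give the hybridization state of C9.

sp

C9 is sp: 2 σ bonds, plus two π bonds, 2 electron-density regions.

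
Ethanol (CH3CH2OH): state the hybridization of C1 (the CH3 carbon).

sp3

C1 (the CH3 carbon) has 4 σ bonds: steric number 4 → sp3.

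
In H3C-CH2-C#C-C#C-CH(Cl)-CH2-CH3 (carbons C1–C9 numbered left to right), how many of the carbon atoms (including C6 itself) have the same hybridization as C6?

4

C6 is sp (two π bonds).
C1: sp3
C2: sp3
C3: sp ✓
C4: sp ✓
C5: sp ✓
C6: sp ✓
C7: sp3
C8: sp3
C9: sp3
4 carbons are sp.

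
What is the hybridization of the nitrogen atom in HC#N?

sp

The nitrogen atom: 1 σ bond and 1 lone pair, plus two π bonds; 2 regions of electron density → sp.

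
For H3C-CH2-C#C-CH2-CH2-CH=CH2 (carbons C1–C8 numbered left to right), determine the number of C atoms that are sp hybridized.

C1: sp3
C2: sp3
C3: sp ✓
C4: sp ✓
C5: sp3
C6: sp3
C7: sp2
C8: sp2
C3, C4 → 2 sp carbons.

2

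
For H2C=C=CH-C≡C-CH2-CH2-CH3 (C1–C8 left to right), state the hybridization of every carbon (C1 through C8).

C1: 3 σ bonds, plus one π bond — 3 electron domains, sp2.
C2 has 2 σ bonds, plus two π bonds: steric number 2 → sp.
C3: 3 σ bonds, plus one π bond; 3 regions of electron density → sp2.
C4: 2 σ bonds, plus two π bonds — 2 electron domains, sp.
C5: 2 σ bonds, plus two π bonds — 2 electron domains, sp.
C6 — 4 σ bonds. Steric number 4, so sp3.
C7 is sp3: 4 σ bonds, 4 electron-density regions.
C8 carries 4 σ bonds, giving a steric number of 4, so it is sp3.

C1 sp2, C2 sp, C3 sp2, C4 sp, C5 sp, C6 sp3, C7 sp3, C8 sp3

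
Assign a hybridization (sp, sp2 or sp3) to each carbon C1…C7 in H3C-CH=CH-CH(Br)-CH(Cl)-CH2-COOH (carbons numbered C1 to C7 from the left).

C1 is sp3: 4 σ bonds, 4 electron-density regions.
C2: 3 σ bonds, plus one π bond; 3 regions of electron density → sp2.
C3 carries 3 σ bonds, plus one π bond, giving a steric number of 3, so it is sp2.
C4: 4 σ bonds; 4 regions of electron density → sp3.
C5: 4 σ bonds; 4 regions of electron density → sp3.
C6 carries 4 σ bonds, giving a steric number of 4, so it is sp3.
C7 is sp2: 3 σ bonds, plus one π bond, 3 electron-density regions.

C1 sp3, C2 sp2, C3 sp2, C4 sp3, C5 sp3, C6 sp3, C7 sp2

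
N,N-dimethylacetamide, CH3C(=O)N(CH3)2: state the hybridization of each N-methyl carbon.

sp3

Each N-methyl carbon carries 4 σ bonds, giving a steric number of 4, so it is sp3.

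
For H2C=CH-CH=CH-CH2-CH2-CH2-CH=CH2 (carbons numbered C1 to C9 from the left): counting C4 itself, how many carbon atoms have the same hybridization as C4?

6

C4 is sp2 (one π bond).
C1: sp2 ✓
C2: sp2 ✓
C3: sp2 ✓
C4: sp2 ✓
C5: sp3
C6: sp3
C7: sp3
C8: sp2 ✓
C9: sp2 ✓
6 carbons are sp2.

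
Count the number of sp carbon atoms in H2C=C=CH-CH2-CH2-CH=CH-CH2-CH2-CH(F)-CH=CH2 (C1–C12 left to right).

1

C1: sp2
C2: sp ✓
C3: sp2
C4: sp3
C5: sp3
C6: sp2
C7: sp2
C8: sp3
C9: sp3
C10: sp3
C11: sp2
C12: sp2
C2 → 1 sp carbon.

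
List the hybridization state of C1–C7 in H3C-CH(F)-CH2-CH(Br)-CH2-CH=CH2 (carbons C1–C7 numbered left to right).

C1 sp3, C2 sp3, C3 sp3, C4 sp3, C5 sp3, C6 sp2, C7 sp2

C1 carries 4 σ bonds, giving a steric number of 4, so it is sp3.
C2: 4 σ bonds — 4 electron domains, sp3.
C3 carries 4 σ bonds, giving a steric number of 4, so it is sp3.
C4 (4 σ bonds) has steric number 4: sp3.
C5 (4 σ bonds) has steric number 4: sp3.
C6: 3 σ bonds, plus one π bond; 3 regions of electron density → sp2.
C7 — 3 σ bonds, plus one π bond. Steric number 3, so sp2.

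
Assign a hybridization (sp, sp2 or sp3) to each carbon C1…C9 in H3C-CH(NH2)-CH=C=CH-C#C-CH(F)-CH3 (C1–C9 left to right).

C1 sp3, C2 sp3, C3 sp2, C4 sp, C5 sp2, C6 sp, C7 sp, C8 sp3, C9 sp3

C1 carries 4 σ bonds, giving a steric number of 4, so it is sp3.
C2 — 4 σ bonds. Steric number 4, so sp3.
C3: 3 σ bonds, plus one π bond — 3 electron domains, sp2.
C4 carries 2 σ bonds, plus two π bonds, giving a steric number of 2, so it is sp.
C5: 3 σ bonds, plus one π bond — 3 electron domains, sp2.
C6: 2 σ bonds, plus two π bonds — 2 electron domains, sp.
C7: 2 σ bonds, plus two π bonds; 2 regions of electron density → sp.
C8 is sp3: 4 σ bonds, 4 electron-density regions.
C9 is sp3: 4 σ bonds, 4 electron-density regions.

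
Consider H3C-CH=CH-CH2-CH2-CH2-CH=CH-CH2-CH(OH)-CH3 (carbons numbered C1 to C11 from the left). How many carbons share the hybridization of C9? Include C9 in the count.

7

C9 is sp3 (only σ bonds).
C1: sp3 ✓
C2: sp2
C3: sp2
C4: sp3 ✓
C5: sp3 ✓
C6: sp3 ✓
C7: sp2
C8: sp2
C9: sp3 ✓
C10: sp3 ✓
C11: sp3 ✓
7 carbons are sp3.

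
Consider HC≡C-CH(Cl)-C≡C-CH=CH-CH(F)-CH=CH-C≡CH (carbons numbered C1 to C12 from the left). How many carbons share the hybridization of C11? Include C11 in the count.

C11 is sp (two π bonds).
C1: sp ✓
C2: sp ✓
C3: sp3
C4: sp ✓
C5: sp ✓
C6: sp2
C7: sp2
C8: sp3
C9: sp2
C10: sp2
C11: sp ✓
C12: sp ✓
6 carbons are sp.

6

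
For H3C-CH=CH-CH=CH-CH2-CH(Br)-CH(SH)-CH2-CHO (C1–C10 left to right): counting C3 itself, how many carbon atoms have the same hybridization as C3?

5

C3 is sp2 (one π bond).
C1: sp3
C2: sp2 ✓
C3: sp2 ✓
C4: sp2 ✓
C5: sp2 ✓
C6: sp3
C7: sp3
C8: sp3
C9: sp3
C10: sp2 ✓
5 carbons are sp2.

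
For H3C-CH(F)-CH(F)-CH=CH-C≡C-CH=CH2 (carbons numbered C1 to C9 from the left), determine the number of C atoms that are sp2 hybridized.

C1: sp3
C2: sp3
C3: sp3
C4: sp2 ✓
C5: sp2 ✓
C6: sp
C7: sp
C8: sp2 ✓
C9: sp2 ✓
C4, C5, C8, C9 → 4 sp2 carbons.

4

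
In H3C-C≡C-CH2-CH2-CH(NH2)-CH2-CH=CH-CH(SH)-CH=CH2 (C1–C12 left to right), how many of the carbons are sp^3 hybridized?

6

C1: sp3 ✓
C2: sp
C3: sp
C4: sp3 ✓
C5: sp3 ✓
C6: sp3 ✓
C7: sp3 ✓
C8: sp2
C9: sp2
C10: sp3 ✓
C11: sp2
C12: sp2
C1, C4, C5, C6, C7, C10 → 6 sp3 carbons.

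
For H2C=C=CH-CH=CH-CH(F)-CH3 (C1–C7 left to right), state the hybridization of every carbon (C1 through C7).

C1 sp2, C2 sp, C3 sp2, C4 sp2, C5 sp2, C6 sp3, C7 sp3

C1 (3 σ bonds, plus one π bond) has steric number 3: sp2.
C2: 2 σ bonds, plus two π bonds; 2 regions of electron density → sp.
C3 (3 σ bonds, plus one π bond) has steric number 3: sp2.
C4 carries 3 σ bonds, plus one π bond, giving a steric number of 3, so it is sp2.
C5: 3 σ bonds, plus one π bond — 3 electron domains, sp2.
C6 carries 4 σ bonds, giving a steric number of 4, so it is sp3.
C7: 4 σ bonds; 4 regions of electron density → sp3.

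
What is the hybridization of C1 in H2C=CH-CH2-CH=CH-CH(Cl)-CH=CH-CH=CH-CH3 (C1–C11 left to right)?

sp2

C1 is sp2: 3 σ bonds, plus one π bond, 3 electron-density regions.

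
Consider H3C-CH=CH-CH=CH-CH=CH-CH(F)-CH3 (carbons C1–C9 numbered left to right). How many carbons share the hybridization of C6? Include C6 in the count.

6

C6 is sp2 (one π bond).
C1: sp3
C2: sp2 ✓
C3: sp2 ✓
C4: sp2 ✓
C5: sp2 ✓
C6: sp2 ✓
C7: sp2 ✓
C8: sp3
C9: sp3
6 carbons are sp2.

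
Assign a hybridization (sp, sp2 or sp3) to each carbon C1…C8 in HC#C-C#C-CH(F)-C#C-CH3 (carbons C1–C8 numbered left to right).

C1 sp, C2 sp, C3 sp, C4 sp, C5 sp3, C6 sp, C7 sp, C8 sp3

C1 (2 σ bonds, plus two π bonds) has steric number 2: sp.
C2 has 2 σ bonds, plus two π bonds: steric number 2 → sp.
C3 is sp: 2 σ bonds, plus two π bonds, 2 electron-density regions.
C4 is sp: 2 σ bonds, plus two π bonds, 2 electron-density regions.
C5 (4 σ bonds) has steric number 4: sp3.
C6 is sp: 2 σ bonds, plus two π bonds, 2 electron-density regions.
C7: 2 σ bonds, plus two π bonds; 2 regions of electron density → sp.
C8 (4 σ bonds) has steric number 4: sp3.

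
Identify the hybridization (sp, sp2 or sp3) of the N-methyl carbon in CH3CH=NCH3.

sp³

The N-methyl carbon (4 σ bonds) has steric number 4: sp3.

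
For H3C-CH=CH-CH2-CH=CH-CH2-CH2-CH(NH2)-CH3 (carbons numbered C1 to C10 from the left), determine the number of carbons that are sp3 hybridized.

6

C1: sp3 ✓
C2: sp2
C3: sp2
C4: sp3 ✓
C5: sp2
C6: sp2
C7: sp3 ✓
C8: sp3 ✓
C9: sp3 ✓
C10: sp3 ✓
C1, C4, C7, C8, C9, C10 → 6 sp3 carbons.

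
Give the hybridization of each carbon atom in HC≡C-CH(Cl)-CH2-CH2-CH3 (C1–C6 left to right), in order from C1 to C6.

C1: 2 σ bonds, plus two π bonds — 2 electron domains, sp.
C2: 2 σ bonds, plus two π bonds; 2 regions of electron density → sp.
C3: 4 σ bonds; 4 regions of electron density → sp3.
C4 has 4 σ bonds: steric number 4 → sp3.
C5 (4 σ bonds) has steric number 4: sp3.
C6 — 4 σ bonds. Steric number 4, so sp3.

C1 sp, C2 sp, C3 sp3, C4 sp3, C5 sp3, C6 sp3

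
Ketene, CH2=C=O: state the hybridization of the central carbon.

sp

The central carbon (2 σ bonds, plus two π bonds) has steric number 2: sp.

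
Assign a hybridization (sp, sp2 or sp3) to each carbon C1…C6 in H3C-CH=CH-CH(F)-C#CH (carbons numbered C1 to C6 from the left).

C1 sp3, C2 sp2, C3 sp2, C4 sp3, C5 sp, C6 sp

C1 — 4 σ bonds. Steric number 4, so sp3.
C2 has 3 σ bonds, plus one π bond: steric number 3 → sp2.
C3: 3 σ bonds, plus one π bond — 3 electron domains, sp2.
C4 is sp3: 4 σ bonds, 4 electron-density regions.
C5 (2 σ bonds, plus two π bonds) has steric number 2: sp.
C6 — 2 σ bonds, plus two π bonds. Steric number 2, so sp.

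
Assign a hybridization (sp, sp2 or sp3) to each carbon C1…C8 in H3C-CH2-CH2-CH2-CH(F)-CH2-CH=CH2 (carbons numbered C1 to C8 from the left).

C1 carries 4 σ bonds, giving a steric number of 4, so it is sp3.
C2 — 4 σ bonds. Steric number 4, so sp3.
C3 carries 4 σ bonds, giving a steric number of 4, so it is sp3.
C4: 4 σ bonds; 4 regions of electron density → sp3.
C5: 4 σ bonds; 4 regions of electron density → sp3.
C6: 4 σ bonds; 4 regions of electron density → sp3.
C7 carries 3 σ bonds, plus one π bond, giving a steric number of 3, so it is sp2.
C8: 3 σ bonds, plus one π bond — 3 electron domains, sp2.

C1 sp3, C2 sp3, C3 sp3, C4 sp3, C5 sp3, C6 sp3, C7 sp2, C8 sp2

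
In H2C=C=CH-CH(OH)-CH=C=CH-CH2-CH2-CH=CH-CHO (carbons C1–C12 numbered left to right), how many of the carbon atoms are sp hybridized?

C1: sp2
C2: sp ✓
C3: sp2
C4: sp3
C5: sp2
C6: sp ✓
C7: sp2
C8: sp3
C9: sp3
C10: sp2
C11: sp2
C12: sp2
C2, C6 → 2 sp carbons.

2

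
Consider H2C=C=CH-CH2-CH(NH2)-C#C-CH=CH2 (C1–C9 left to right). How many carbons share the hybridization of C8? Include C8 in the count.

C8 is sp2 (one π bond).
C1: sp2 ✓
C2: sp
C3: sp2 ✓
C4: sp3
C5: sp3
C6: sp
C7: sp
C8: sp2 ✓
C9: sp2 ✓
4 carbons are sp2.

4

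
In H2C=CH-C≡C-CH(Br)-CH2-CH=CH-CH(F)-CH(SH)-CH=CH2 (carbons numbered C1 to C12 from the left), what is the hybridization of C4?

C4 (2 σ bonds, plus two π bonds) has steric number 2: sp.

sp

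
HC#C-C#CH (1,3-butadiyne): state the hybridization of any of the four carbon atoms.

sp

Every carbon is part of a C≡C triple bond: two σ regions → sp.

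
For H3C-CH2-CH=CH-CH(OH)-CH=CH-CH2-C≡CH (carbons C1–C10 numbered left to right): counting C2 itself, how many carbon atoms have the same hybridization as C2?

4

C2 is sp3 (only σ bonds).
C1: sp3 ✓
C2: sp3 ✓
C3: sp2
C4: sp2
C5: sp3 ✓
C6: sp2
C7: sp2
C8: sp3 ✓
C9: sp
C10: sp
4 carbons are sp3.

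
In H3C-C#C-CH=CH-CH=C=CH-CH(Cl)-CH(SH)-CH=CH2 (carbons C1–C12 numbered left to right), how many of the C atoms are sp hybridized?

C1: sp3
C2: sp ✓
C3: sp ✓
C4: sp2
C5: sp2
C6: sp2
C7: sp ✓
C8: sp2
C9: sp3
C10: sp3
C11: sp2
C12: sp2
C2, C3, C7 → 3 sp carbons.

3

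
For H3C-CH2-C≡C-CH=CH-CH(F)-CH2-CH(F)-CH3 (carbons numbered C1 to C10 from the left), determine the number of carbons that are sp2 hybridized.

C1: sp3
C2: sp3
C3: sp
C4: sp
C5: sp2 ✓
C6: sp2 ✓
C7: sp3
C8: sp3
C9: sp3
C10: sp3
C5, C6 → 2 sp2 carbons.

2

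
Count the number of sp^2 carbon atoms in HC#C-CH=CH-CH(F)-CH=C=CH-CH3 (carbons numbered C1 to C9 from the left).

C1: sp
C2: sp
C3: sp2 ✓
C4: sp2 ✓
C5: sp3
C6: sp2 ✓
C7: sp
C8: sp2 ✓
C9: sp3
C3, C4, C6, C8 → 4 sp2 carbons.

4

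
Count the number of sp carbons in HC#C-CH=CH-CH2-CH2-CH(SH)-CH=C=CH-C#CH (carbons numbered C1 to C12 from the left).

C1: sp ✓
C2: sp ✓
C3: sp2
C4: sp2
C5: sp3
C6: sp3
C7: sp3
C8: sp2
C9: sp ✓
C10: sp2
C11: sp ✓
C12: sp ✓
C1, C2, C9, C11, C12 → 5 sp carbons.

5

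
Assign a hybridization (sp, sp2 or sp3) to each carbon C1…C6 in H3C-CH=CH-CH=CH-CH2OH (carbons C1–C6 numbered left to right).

C1: 4 σ bonds; 4 regions of electron density → sp3.
C2 — 3 σ bonds, plus one π bond. Steric number 3, so sp2.
C3 is sp2: 3 σ bonds, plus one π bond, 3 electron-density regions.
C4 (3 σ bonds, plus one π bond) has steric number 3: sp2.
C5: 3 σ bonds, plus one π bond; 3 regions of electron density → sp2.
C6: 4 σ bonds; 4 regions of electron density → sp3.

C1 sp3, C2 sp2, C3 sp2, C4 sp2, C5 sp2, C6 sp3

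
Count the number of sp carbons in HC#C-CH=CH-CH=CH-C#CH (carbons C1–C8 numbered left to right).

4

C1: sp ✓
C2: sp ✓
C3: sp2
C4: sp2
C5: sp2
C6: sp2
C7: sp ✓
C8: sp ✓
C1, C2, C7, C8 → 4 sp carbons.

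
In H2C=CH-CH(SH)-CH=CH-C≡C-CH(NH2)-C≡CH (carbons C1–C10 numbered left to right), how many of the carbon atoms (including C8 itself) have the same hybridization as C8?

C8 is sp3 (only σ bonds).
C1: sp2
C2: sp2
C3: sp3 ✓
C4: sp2
C5: sp2
C6: sp
C7: sp
C8: sp3 ✓
C9: sp
C10: sp
2 carbons are sp3.

2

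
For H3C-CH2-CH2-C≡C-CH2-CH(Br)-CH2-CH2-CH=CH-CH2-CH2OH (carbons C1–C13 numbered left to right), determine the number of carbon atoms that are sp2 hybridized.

2

C1: sp3
C2: sp3
C3: sp3
C4: sp
C5: sp
C6: sp3
C7: sp3
C8: sp3
C9: sp3
C10: sp2 ✓
C11: sp2 ✓
C12: sp3
C13: sp3
C10, C11 → 2 sp2 carbons.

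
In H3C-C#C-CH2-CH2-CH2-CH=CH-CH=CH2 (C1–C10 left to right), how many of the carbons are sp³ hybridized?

C1: sp3 ✓
C2: sp
C3: sp
C4: sp3 ✓
C5: sp3 ✓
C6: sp3 ✓
C7: sp2
C8: sp2
C9: sp2
C10: sp2
C1, C4, C5, C6 → 4 sp3 carbons.

4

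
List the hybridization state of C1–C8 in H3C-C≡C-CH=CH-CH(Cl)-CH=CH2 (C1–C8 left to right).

C1 sp3, C2 sp, C3 sp, C4 sp2, C5 sp2, C6 sp3, C7 sp2, C8 sp2

C1 (4 σ bonds) has steric number 4: sp3.
C2 carries 2 σ bonds, plus two π bonds, giving a steric number of 2, so it is sp.
C3 (2 σ bonds, plus two π bonds) has steric number 2: sp.
C4: 3 σ bonds, plus one π bond; 3 regions of electron density → sp2.
C5 carries 3 σ bonds, plus one π bond, giving a steric number of 3, so it is sp2.
C6 is sp3: 4 σ bonds, 4 electron-density regions.
C7 carries 3 σ bonds, plus one π bond, giving a steric number of 3, so it is sp2.
C8: 3 σ bonds, plus one π bond — 3 electron domains, sp2.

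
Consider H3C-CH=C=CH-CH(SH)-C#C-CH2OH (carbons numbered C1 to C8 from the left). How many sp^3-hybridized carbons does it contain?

3

C1: sp3 ✓
C2: sp2
C3: sp
C4: sp2
C5: sp3 ✓
C6: sp
C7: sp
C8: sp3 ✓
C1, C5, C8 → 3 sp3 carbons.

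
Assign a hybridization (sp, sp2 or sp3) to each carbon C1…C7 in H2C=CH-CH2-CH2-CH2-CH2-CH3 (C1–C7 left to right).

C1: 3 σ bonds, plus one π bond — 3 electron domains, sp2.
C2 has 3 σ bonds, plus one π bond: steric number 3 → sp2.
C3: 4 σ bonds; 4 regions of electron density → sp3.
C4: 4 σ bonds — 4 electron domains, sp3.
C5: 4 σ bonds; 4 regions of electron density → sp3.
C6 (4 σ bonds) has steric number 4: sp3.
C7 — 4 σ bonds. Steric number 4, so sp3.

C1 sp2, C2 sp2, C3 sp3, C4 sp3, C5 sp3, C6 sp3, C7 sp3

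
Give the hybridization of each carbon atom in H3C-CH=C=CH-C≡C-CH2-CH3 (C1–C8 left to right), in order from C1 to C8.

C1: 4 σ bonds; 4 regions of electron density → sp3.
C2 (3 σ bonds, plus one π bond) has steric number 3: sp2.
C3: 2 σ bonds, plus two π bonds; 2 regions of electron density → sp.
C4 is sp2: 3 σ bonds, plus one π bond, 3 electron-density regions.
C5 has 2 σ bonds, plus two π bonds: steric number 2 → sp.
C6 — 2 σ bonds, plus two π bonds. Steric number 2, so sp.
C7 — 4 σ bonds. Steric number 4, so sp3.
C8 (4 σ bonds) has steric number 4: sp3.

C1 sp3, C2 sp2, C3 sp, C4 sp2, C5 sp, C6 sp, C7 sp3, C8 sp3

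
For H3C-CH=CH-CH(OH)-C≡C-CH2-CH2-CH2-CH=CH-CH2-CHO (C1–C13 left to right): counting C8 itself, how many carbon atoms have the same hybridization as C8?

C8 is sp3 (only σ bonds).
C1: sp3 ✓
C2: sp2
C3: sp2
C4: sp3 ✓
C5: sp
C6: sp
C7: sp3 ✓
C8: sp3 ✓
C9: sp3 ✓
C10: sp2
C11: sp2
C12: sp3 ✓
C13: sp2
6 carbons are sp3.

6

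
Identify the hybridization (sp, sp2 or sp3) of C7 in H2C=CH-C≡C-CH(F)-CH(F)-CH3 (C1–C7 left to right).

C7 — 4 σ bonds. Steric number 4, so sp3.

sp³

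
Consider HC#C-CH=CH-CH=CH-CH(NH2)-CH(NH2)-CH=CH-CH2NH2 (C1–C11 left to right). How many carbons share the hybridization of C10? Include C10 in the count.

6

C10 is sp2 (one π bond).
C1: sp
C2: sp
C3: sp2 ✓
C4: sp2 ✓
C5: sp2 ✓
C6: sp2 ✓
C7: sp3
C8: sp3
C9: sp2 ✓
C10: sp2 ✓
C11: sp3
6 carbons are sp2.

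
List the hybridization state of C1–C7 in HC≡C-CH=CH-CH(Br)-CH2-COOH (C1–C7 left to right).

C1: 2 σ bonds, plus two π bonds — 2 electron domains, sp.
C2 (2 σ bonds, plus two π bonds) has steric number 2: sp.
C3 is sp2: 3 σ bonds, plus one π bond, 3 electron-density regions.
C4 is sp2: 3 σ bonds, plus one π bond, 3 electron-density regions.
C5 (4 σ bonds) has steric number 4: sp3.
C6 carries 4 σ bonds, giving a steric number of 4, so it is sp3.
C7: 3 σ bonds, plus one π bond — 3 electron domains, sp2.

C1 sp, C2 sp, C3 sp2, C4 sp2, C5 sp3, C6 sp3, C7 sp2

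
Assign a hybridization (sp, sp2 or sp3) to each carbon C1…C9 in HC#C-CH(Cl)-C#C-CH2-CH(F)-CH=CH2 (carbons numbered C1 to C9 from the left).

C1 sp, C2 sp, C3 sp3, C4 sp, C5 sp, C6 sp3, C7 sp3, C8 sp2, C9 sp2

C1: 2 σ bonds, plus two π bonds; 2 regions of electron density → sp.
C2 — 2 σ bonds, plus two π bonds. Steric number 2, so sp.
C3: 4 σ bonds — 4 electron domains, sp3.
C4 (2 σ bonds, plus two π bonds) has steric number 2: sp.
C5 is sp: 2 σ bonds, plus two π bonds, 2 electron-density regions.
C6 is sp3: 4 σ bonds, 4 electron-density regions.
C7 — 4 σ bonds. Steric number 4, so sp3.
C8 has 3 σ bonds, plus one π bond: steric number 3 → sp2.
C9: 3 σ bonds, plus one π bond — 3 electron domains, sp2.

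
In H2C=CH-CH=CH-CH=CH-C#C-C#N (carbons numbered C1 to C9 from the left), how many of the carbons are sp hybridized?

3

C1: sp2
C2: sp2
C3: sp2
C4: sp2
C5: sp2
C6: sp2
C7: sp ✓
C8: sp ✓
C9: sp ✓
C7, C8, C9 → 3 sp carbons.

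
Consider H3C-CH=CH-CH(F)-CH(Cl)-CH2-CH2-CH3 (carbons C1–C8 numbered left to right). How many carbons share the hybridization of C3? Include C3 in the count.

C3 is sp2 (one π bond).
C1: sp3
C2: sp2 ✓
C3: sp2 ✓
C4: sp3
C5: sp3
C6: sp3
C7: sp3
C8: sp3
2 carbons are sp2.

2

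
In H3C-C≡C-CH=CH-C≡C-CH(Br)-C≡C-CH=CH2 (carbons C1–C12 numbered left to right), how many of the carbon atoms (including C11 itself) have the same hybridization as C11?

4

C11 is sp2 (one π bond).
C1: sp3
C2: sp
C3: sp
C4: sp2 ✓
C5: sp2 ✓
C6: sp
C7: sp
C8: sp3
C9: sp
C10: sp
C11: sp2 ✓
C12: sp2 ✓
4 carbons are sp2.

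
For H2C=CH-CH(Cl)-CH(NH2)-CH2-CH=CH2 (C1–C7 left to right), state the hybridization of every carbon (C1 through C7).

C1 sp2, C2 sp2, C3 sp3, C4 sp3, C5 sp3, C6 sp2, C7 sp2

C1 has 3 σ bonds, plus one π bond: steric number 3 → sp2.
C2: 3 σ bonds, plus one π bond; 3 regions of electron density → sp2.
C3 (4 σ bonds) has steric number 4: sp3.
C4 (4 σ bonds) has steric number 4: sp3.
C5 has 4 σ bonds: steric number 4 → sp3.
C6 — 3 σ bonds, plus one π bond. Steric number 3, so sp2.
C7 has 3 σ bonds, plus one π bond: steric number 3 → sp2.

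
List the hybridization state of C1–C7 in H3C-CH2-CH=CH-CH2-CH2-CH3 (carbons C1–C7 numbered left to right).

C1 sp3, C2 sp3, C3 sp2, C4 sp2, C5 sp3, C6 sp3, C7 sp3

C1 — 4 σ bonds. Steric number 4, so sp3.
C2: 4 σ bonds — 4 electron domains, sp3.
C3 — 3 σ bonds, plus one π bond. Steric number 3, so sp2.
C4 carries 3 σ bonds, plus one π bond, giving a steric number of 3, so it is sp2.
C5 is sp3: 4 σ bonds, 4 electron-density regions.
C6 (4 σ bonds) has steric number 4: sp3.
C7: 4 σ bonds; 4 regions of electron density → sp3.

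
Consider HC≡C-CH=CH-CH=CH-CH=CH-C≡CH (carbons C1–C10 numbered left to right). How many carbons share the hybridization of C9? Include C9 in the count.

C9 is sp (two π bonds).
C1: sp ✓
C2: sp ✓
C3: sp2
C4: sp2
C5: sp2
C6: sp2
C7: sp2
C8: sp2
C9: sp ✓
C10: sp ✓
4 carbons are sp.

4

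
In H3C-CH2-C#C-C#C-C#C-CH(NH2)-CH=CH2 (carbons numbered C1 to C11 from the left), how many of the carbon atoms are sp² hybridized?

2

C1: sp3
C2: sp3
C3: sp
C4: sp
C5: sp
C6: sp
C7: sp
C8: sp
C9: sp3
C10: sp2 ✓
C11: sp2 ✓
C10, C11 → 2 sp2 carbons.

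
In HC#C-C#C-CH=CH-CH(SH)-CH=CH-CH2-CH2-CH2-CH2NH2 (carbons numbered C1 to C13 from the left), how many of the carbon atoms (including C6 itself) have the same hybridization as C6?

4

C6 is sp2 (one π bond).
C1: sp
C2: sp
C3: sp
C4: sp
C5: sp2 ✓
C6: sp2 ✓
C7: sp3
C8: sp2 ✓
C9: sp2 ✓
C10: sp3
C11: sp3
C12: sp3
C13: sp3
4 carbons are sp2.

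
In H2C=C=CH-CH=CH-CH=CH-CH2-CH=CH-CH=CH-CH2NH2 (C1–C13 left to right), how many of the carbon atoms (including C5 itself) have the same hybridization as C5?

10

C5 is sp2 (one π bond).
C1: sp2 ✓
C2: sp
C3: sp2 ✓
C4: sp2 ✓
C5: sp2 ✓
C6: sp2 ✓
C7: sp2 ✓
C8: sp3
C9: sp2 ✓
C10: sp2 ✓
C11: sp2 ✓
C12: sp2 ✓
C13: sp3
10 carbons are sp2.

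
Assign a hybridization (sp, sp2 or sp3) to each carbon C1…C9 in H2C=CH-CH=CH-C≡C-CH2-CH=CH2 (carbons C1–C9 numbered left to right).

C1 sp2, C2 sp2, C3 sp2, C4 sp2, C5 sp, C6 sp, C7 sp3, C8 sp2, C9 sp2

C1: 3 σ bonds, plus one π bond; 3 regions of electron density → sp2.
C2: 3 σ bonds, plus one π bond; 3 regions of electron density → sp2.
C3 has 3 σ bonds, plus one π bond: steric number 3 → sp2.
C4 has 3 σ bonds, plus one π bond: steric number 3 → sp2.
C5 is sp: 2 σ bonds, plus two π bonds, 2 electron-density regions.
C6 is sp: 2 σ bonds, plus two π bonds, 2 electron-density regions.
C7 is sp3: 4 σ bonds, 4 electron-density regions.
C8 is sp2: 3 σ bonds, plus one π bond, 3 electron-density regions.
C9 is sp2: 3 σ bonds, plus one π bond, 3 electron-density regions.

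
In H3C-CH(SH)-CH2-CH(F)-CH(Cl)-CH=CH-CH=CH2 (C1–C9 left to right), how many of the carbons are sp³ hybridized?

5

C1: sp3 ✓
C2: sp3 ✓
C3: sp3 ✓
C4: sp3 ✓
C5: sp3 ✓
C6: sp2
C7: sp2
C8: sp2
C9: sp2
C1, C2, C3, C4, C5 → 5 sp3 carbons.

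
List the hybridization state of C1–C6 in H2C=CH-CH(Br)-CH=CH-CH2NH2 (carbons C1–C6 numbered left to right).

C1: 3 σ bonds, plus one π bond; 3 regions of electron density → sp2.
C2: 3 σ bonds, plus one π bond — 3 electron domains, sp2.
C3: 4 σ bonds — 4 electron domains, sp3.
C4 (3 σ bonds, plus one π bond) has steric number 3: sp2.
C5 — 3 σ bonds, plus one π bond. Steric number 3, so sp2.
C6 carries 4 σ bonds, giving a steric number of 4, so it is sp3.

C1 sp2, C2 sp2, C3 sp3, C4 sp2, C5 sp2, C6 sp3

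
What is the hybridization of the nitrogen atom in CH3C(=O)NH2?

The nitrogen lone pair is delocalised into the carbonyl π system (amide resonance), so N is planar sp2 rather than the sp3 a naive steric count of 4 would suggest.

sp²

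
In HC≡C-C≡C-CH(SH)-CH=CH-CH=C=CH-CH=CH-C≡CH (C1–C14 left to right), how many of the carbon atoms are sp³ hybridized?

1

C1: sp
C2: sp
C3: sp
C4: sp
C5: sp3 ✓
C6: sp2
C7: sp2
C8: sp2
C9: sp
C10: sp2
C11: sp2
C12: sp2
C13: sp
C14: sp
C5 → 1 sp3 carbon.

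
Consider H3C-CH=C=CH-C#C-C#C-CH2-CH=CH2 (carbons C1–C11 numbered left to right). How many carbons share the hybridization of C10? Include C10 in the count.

C10 is sp2 (one π bond).
C1: sp3
C2: sp2 ✓
C3: sp
C4: sp2 ✓
C5: sp
C6: sp
C7: sp
C8: sp
C9: sp3
C10: sp2 ✓
C11: sp2 ✓
4 carbons are sp2.

4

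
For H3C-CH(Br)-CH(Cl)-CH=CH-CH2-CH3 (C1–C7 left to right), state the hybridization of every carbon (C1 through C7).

C1 sp3, C2 sp3, C3 sp3, C4 sp2, C5 sp2, C6 sp3, C7 sp3

C1: 4 σ bonds; 4 regions of electron density → sp3.
C2 carries 4 σ bonds, giving a steric number of 4, so it is sp3.
C3: 4 σ bonds — 4 electron domains, sp3.
C4 has 3 σ bonds, plus one π bond: steric number 3 → sp2.
C5: 3 σ bonds, plus one π bond — 3 electron domains, sp2.
C6: 4 σ bonds; 4 regions of electron density → sp3.
C7 (4 σ bonds) has steric number 4: sp3.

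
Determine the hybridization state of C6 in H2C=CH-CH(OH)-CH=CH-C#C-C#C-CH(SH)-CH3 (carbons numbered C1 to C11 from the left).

sp

C6 has 2 σ bonds, plus two π bonds: steric number 2 → sp.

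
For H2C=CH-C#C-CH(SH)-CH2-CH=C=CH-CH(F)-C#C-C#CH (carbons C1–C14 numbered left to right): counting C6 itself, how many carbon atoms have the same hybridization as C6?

3

C6 is sp3 (only σ bonds).
C1: sp2
C2: sp2
C3: sp
C4: sp
C5: sp3 ✓
C6: sp3 ✓
C7: sp2
C8: sp
C9: sp2
C10: sp3 ✓
C11: sp
C12: sp
C13: sp
C14: sp
3 carbons are sp3.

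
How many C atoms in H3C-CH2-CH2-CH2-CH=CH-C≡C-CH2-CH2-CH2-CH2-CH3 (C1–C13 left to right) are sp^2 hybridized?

C1: sp3
C2: sp3
C3: sp3
C4: sp3
C5: sp2 ✓
C6: sp2 ✓
C7: sp
C8: sp
C9: sp3
C10: sp3
C11: sp3
C12: sp3
C13: sp3
C5, C6 → 2 sp2 carbons.

2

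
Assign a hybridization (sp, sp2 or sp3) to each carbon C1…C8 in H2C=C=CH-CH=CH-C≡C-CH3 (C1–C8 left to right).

C1 sp2, C2 sp, C3 sp2, C4 sp2, C5 sp2, C6 sp, C7 sp, C8 sp3

C1: 3 σ bonds, plus one π bond — 3 electron domains, sp2.
C2 is sp: 2 σ bonds, plus two π bonds, 2 electron-density regions.
C3: 3 σ bonds, plus one π bond; 3 regions of electron density → sp2.
C4 carries 3 σ bonds, plus one π bond, giving a steric number of 3, so it is sp2.
C5 (3 σ bonds, plus one π bond) has steric number 3: sp2.
C6 is sp: 2 σ bonds, plus two π bonds, 2 electron-density regions.
C7: 2 σ bonds, plus two π bonds; 2 regions of electron density → sp.
C8 is sp3: 4 σ bonds, 4 electron-density regions.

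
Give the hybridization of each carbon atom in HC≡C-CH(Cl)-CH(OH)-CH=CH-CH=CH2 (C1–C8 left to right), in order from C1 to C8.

C1 has 2 σ bonds, plus two π bonds: steric number 2 → sp.
C2 — 2 σ bonds, plus two π bonds. Steric number 2, so sp.
C3 carries 4 σ bonds, giving a steric number of 4, so it is sp3.
C4 — 4 σ bonds. Steric number 4, so sp3.
C5 — 3 σ bonds, plus one π bond. Steric number 3, so sp2.
C6: 3 σ bonds, plus one π bond — 3 electron domains, sp2.
C7 has 3 σ bonds, plus one π bond: steric number 3 → sp2.
C8 has 3 σ bonds, plus one π bond: steric number 3 → sp2.

C1 sp, C2 sp, C3 sp3, C4 sp3, C5 sp2, C6 sp2, C7 sp2, C8 sp2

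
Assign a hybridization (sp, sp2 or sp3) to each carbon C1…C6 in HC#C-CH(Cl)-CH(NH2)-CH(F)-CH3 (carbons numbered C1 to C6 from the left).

C1 sp, C2 sp, C3 sp3, C4 sp3, C5 sp3, C6 sp3

C1 is sp: 2 σ bonds, plus two π bonds, 2 electron-density regions.
C2: 2 σ bonds, plus two π bonds — 2 electron domains, sp.
C3 is sp3: 4 σ bonds, 4 electron-density regions.
C4 — 4 σ bonds. Steric number 4, so sp3.
C5 has 4 σ bonds: steric number 4 → sp3.
C6 carries 4 σ bonds, giving a steric number of 4, so it is sp3.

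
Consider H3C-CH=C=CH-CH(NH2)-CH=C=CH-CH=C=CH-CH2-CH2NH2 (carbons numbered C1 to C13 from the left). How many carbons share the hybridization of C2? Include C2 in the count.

C2 is sp2 (one π bond).
C1: sp3
C2: sp2 ✓
C3: sp
C4: sp2 ✓
C5: sp3
C6: sp2 ✓
C7: sp
C8: sp2 ✓
C9: sp2 ✓
C10: sp
C11: sp2 ✓
C12: sp3
C13: sp3
6 carbons are sp2.

6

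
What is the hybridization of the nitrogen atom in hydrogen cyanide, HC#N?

The nitrogen atom is sp: 1 σ bond and 1 lone pair, plus two π bonds, 2 electron-density regions.

sp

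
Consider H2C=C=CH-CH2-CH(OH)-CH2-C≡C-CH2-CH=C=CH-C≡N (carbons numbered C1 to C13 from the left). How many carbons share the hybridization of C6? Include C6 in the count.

C6 is sp3 (only σ bonds).
C1: sp2
C2: sp
C3: sp2
C4: sp3 ✓
C5: sp3 ✓
C6: sp3 ✓
C7: sp
C8: sp
C9: sp3 ✓
C10: sp2
C11: sp
C12: sp2
C13: sp
4 carbons are sp3.

4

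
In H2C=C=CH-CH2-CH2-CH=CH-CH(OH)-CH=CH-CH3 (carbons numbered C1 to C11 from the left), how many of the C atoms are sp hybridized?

C1: sp2
C2: sp ✓
C3: sp2
C4: sp3
C5: sp3
C6: sp2
C7: sp2
C8: sp3
C9: sp2
C10: sp2
C11: sp3
C2 → 1 sp carbon.

1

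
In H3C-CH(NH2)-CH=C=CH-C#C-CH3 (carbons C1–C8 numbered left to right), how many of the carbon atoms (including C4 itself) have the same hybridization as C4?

3

C4 is sp (two π bonds).
C1: sp3
C2: sp3
C3: sp2
C4: sp ✓
C5: sp2
C6: sp ✓
C7: sp ✓
C8: sp3
3 carbons are sp.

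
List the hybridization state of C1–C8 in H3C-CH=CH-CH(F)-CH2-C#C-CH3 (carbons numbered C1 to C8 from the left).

C1: 4 σ bonds; 4 regions of electron density → sp3.
C2 carries 3 σ bonds, plus one π bond, giving a steric number of 3, so it is sp2.
C3 carries 3 σ bonds, plus one π bond, giving a steric number of 3, so it is sp2.
C4 is sp3: 4 σ bonds, 4 electron-density regions.
C5 has 4 σ bonds: steric number 4 → sp3.
C6: 2 σ bonds, plus two π bonds; 2 regions of electron density → sp.
C7 is sp: 2 σ bonds, plus two π bonds, 2 electron-density regions.
C8 carries 4 σ bonds, giving a steric number of 4, so it is sp3.

C1 sp3, C2 sp2, C3 sp2, C4 sp3, C5 sp3, C6 sp, C7 sp, C8 sp3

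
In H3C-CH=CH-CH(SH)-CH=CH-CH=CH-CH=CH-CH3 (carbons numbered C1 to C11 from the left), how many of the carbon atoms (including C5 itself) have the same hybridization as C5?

8

C5 is sp2 (one π bond).
C1: sp3
C2: sp2 ✓
C3: sp2 ✓
C4: sp3
C5: sp2 ✓
C6: sp2 ✓
C7: sp2 ✓
C8: sp2 ✓
C9: sp2 ✓
C10: sp2 ✓
C11: sp3
8 carbons are sp2.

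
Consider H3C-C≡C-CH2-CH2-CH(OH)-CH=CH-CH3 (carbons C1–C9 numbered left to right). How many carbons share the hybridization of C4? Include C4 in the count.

C4 is sp3 (only σ bonds).
C1: sp3 ✓
C2: sp
C3: sp
C4: sp3 ✓
C5: sp3 ✓
C6: sp3 ✓
C7: sp2
C8: sp2
C9: sp3 ✓
5 carbons are sp3.

5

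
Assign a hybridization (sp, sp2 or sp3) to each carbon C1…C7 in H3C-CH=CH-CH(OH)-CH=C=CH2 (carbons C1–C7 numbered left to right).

C1 carries 4 σ bonds, giving a steric number of 4, so it is sp3.
C2 — 3 σ bonds, plus one π bond. Steric number 3, so sp2.
C3: 3 σ bonds, plus one π bond — 3 electron domains, sp2.
C4 (4 σ bonds) has steric number 4: sp3.
C5 carries 3 σ bonds, plus one π bond, giving a steric number of 3, so it is sp2.
C6 is sp: 2 σ bonds, plus two π bonds, 2 electron-density regions.
C7 — 3 σ bonds, plus one π bond. Steric number 3, so sp2.

C1 sp3, C2 sp2, C3 sp2, C4 sp3, C5 sp2, C6 sp, C7 sp2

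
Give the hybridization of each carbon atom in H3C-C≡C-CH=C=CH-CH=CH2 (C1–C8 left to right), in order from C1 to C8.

C1 sp3, C2 sp, C3 sp, C4 sp2, C5 sp, C6 sp2, C7 sp2, C8 sp2

C1 has 4 σ bonds: steric number 4 → sp3.
C2 is sp: 2 σ bonds, plus two π bonds, 2 electron-density regions.
C3: 2 σ bonds, plus two π bonds; 2 regions of electron density → sp.
C4: 3 σ bonds, plus one π bond — 3 electron domains, sp2.
C5: 2 σ bonds, plus two π bonds; 2 regions of electron density → sp.
C6 has 3 σ bonds, plus one π bond: steric number 3 → sp2.
C7 is sp2: 3 σ bonds, plus one π bond, 3 electron-density regions.
C8 is sp2: 3 σ bonds, plus one π bond, 3 electron-density regions.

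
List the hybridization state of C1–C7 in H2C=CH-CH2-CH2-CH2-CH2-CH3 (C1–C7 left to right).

C1 sp2, C2 sp2, C3 sp3, C4 sp3, C5 sp3, C6 sp3, C7 sp3

C1 carries 3 σ bonds, plus one π bond, giving a steric number of 3, so it is sp2.
C2 (3 σ bonds, plus one π bond) has steric number 3: sp2.
C3: 4 σ bonds — 4 electron domains, sp3.
C4: 4 σ bonds — 4 electron domains, sp3.
C5: 4 σ bonds; 4 regions of electron density → sp3.
C6 is sp3: 4 σ bonds, 4 electron-density regions.
C7: 4 σ bonds; 4 regions of electron density → sp3.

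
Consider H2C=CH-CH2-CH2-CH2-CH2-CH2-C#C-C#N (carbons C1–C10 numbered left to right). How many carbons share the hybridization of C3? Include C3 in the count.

5

C3 is sp3 (only σ bonds).
C1: sp2
C2: sp2
C3: sp3 ✓
C4: sp3 ✓
C5: sp3 ✓
C6: sp3 ✓
C7: sp3 ✓
C8: sp
C9: sp
C10: sp
5 carbons are sp3.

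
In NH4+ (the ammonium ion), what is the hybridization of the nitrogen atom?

Four σ bonds, no lone pair → sp3, tetrahedral.

sp3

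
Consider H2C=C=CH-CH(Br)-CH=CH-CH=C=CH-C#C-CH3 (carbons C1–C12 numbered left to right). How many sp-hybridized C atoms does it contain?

C1: sp2
C2: sp ✓
C3: sp2
C4: sp3
C5: sp2
C6: sp2
C7: sp2
C8: sp ✓
C9: sp2
C10: sp ✓
C11: sp ✓
C12: sp3
C2, C8, C10, C11 → 4 sp carbons.

4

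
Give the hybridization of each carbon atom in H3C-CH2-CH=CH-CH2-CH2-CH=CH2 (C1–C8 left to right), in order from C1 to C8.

C1 sp3, C2 sp3, C3 sp2, C4 sp2, C5 sp3, C6 sp3, C7 sp2, C8 sp2

C1: 4 σ bonds — 4 electron domains, sp3.
C2: 4 σ bonds — 4 electron domains, sp3.
C3 — 3 σ bonds, plus one π bond. Steric number 3, so sp2.
C4: 3 σ bonds, plus one π bond; 3 regions of electron density → sp2.
C5 (4 σ bonds) has steric number 4: sp3.
C6 carries 4 σ bonds, giving a steric number of 4, so it is sp3.
C7 (3 σ bonds, plus one π bond) has steric number 3: sp2.
C8: 3 σ bonds, plus one π bond; 3 regions of electron density → sp2.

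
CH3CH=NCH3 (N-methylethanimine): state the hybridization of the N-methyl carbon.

The N-methyl carbon: 4 σ bonds — 4 electron domains, sp3.

sp³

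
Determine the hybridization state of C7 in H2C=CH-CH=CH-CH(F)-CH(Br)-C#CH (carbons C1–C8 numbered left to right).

sp

C7 carries 2 σ bonds, plus two π bonds, giving a steric number of 2, so it is sp.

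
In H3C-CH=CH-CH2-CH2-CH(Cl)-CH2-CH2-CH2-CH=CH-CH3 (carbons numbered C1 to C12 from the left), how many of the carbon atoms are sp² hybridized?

C1: sp3
C2: sp2 ✓
C3: sp2 ✓
C4: sp3
C5: sp3
C6: sp3
C7: sp3
C8: sp3
C9: sp3
C10: sp2 ✓
C11: sp2 ✓
C12: sp3
C2, C3, C10, C11 → 4 sp2 carbons.

4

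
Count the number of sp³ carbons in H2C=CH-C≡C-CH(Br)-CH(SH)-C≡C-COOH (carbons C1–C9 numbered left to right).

2

C1: sp2
C2: sp2
C3: sp
C4: sp
C5: sp3 ✓
C6: sp3 ✓
C7: sp
C8: sp
C9: sp2
C5, C6 → 2 sp3 carbons.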